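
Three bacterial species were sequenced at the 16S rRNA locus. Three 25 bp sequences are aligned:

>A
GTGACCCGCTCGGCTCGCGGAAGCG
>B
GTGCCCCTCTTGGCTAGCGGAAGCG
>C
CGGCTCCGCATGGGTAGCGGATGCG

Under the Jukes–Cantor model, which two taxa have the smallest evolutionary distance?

A–B: 4/25 differ, p = 0.160, d = 0.180.
A–C: 9/25 differ, p = 0.360, d = 0.490.
B–C: 7/25 differ, p = 0.280, d = 0.351.
The smallest distance is between A and B.

A and B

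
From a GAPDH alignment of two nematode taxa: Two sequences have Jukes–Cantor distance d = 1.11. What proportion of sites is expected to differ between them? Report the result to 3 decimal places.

0.579

p = (3/4)(1 − e^(−4d/3)) = 0.75 × (1 − e^(-1.48)) = 0.75 × (1 − 0.227638) = 0.579272.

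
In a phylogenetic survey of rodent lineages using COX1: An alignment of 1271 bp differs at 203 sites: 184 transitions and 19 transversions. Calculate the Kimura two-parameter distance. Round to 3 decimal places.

P = 184/1271 ≈ 0.144768 and Q = 19/1271 ≈ 0.014949.
Under the Kimura two-parameter model, d = −½ ln(1 − 2P − Q) − ¼ ln(1 − 2Q).
1 − 2P − Q = 0.695515, giving −½ ln(0.695515) = 0.181551.
1 − 2Q = 0.970102, giving −¼ ln(0.970102) = 0.007589.
d = 0.181551 + 0.007589 = 0.189140.

0.189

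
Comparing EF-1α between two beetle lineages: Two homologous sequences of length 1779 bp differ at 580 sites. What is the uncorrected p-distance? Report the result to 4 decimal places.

p = 580/1779 = 0.326025… ≈ 0.3260 (to 4 d.p.).

0.3260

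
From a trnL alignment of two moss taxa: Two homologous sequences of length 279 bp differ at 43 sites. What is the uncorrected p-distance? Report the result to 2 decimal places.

0.15

p = 43/279 = 0.154121… ≈ 0.15 (to 2 d.p.).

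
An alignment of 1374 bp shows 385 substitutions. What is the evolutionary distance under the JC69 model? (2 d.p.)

p = 385/1374 ≈ 0.280204.
d = −(3/4) ln(1 − 4p/3) = −0.75 ln(1 − 0.373605) = −0.75 ln(0.626395)
  = −0.75 × (-0.467774) = 0.350831 substitutions/site.

0.35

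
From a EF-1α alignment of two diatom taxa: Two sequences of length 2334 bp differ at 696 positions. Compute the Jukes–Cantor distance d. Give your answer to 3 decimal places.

0.380

p = 696/2334 ≈ 0.298201.
d = −(3/4) ln(1 − 4p/3) = −0.75 ln(1 − 0.397601) = −0.75 ln(0.602399)
  = −0.75 × (-0.506835) = 0.380126 substitutions/site.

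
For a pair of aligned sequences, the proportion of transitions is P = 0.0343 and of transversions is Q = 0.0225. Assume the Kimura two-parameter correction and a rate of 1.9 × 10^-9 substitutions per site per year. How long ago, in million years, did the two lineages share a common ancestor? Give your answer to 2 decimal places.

Under the Kimura two-parameter model, d = −½ ln(1 − 2P − Q) − ¼ ln(1 − 2Q).
1 − 2P − Q = 0.9089, giving −½ ln(0.9089) = 0.047760.
1 − 2Q = 0.955, giving −¼ ln(0.955) = 0.011511.
d = 0.047760 + 0.011511 = 0.059271.
Under a molecular clock d = 2μt, so t = d/(2μ) = 0.059271 / (2 × 1.9 × 10^-9) = 15.60 million years.

15.60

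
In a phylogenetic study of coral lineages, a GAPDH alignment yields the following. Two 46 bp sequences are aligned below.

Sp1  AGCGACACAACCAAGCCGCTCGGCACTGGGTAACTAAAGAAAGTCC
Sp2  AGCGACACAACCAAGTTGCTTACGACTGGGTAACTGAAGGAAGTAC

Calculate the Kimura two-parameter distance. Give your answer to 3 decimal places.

Of 46 sites, 6 differences are transitions and 3 are transversions, so P = 6/46 ≈ 0.130435 and Q = 3/46 ≈ 0.065217.
Under the Kimura two-parameter model, d = −½ ln(1 − 2P − Q) − ¼ ln(1 − 2Q).
1 − 2P − Q = 0.673913, giving −½ ln(0.673913) = 0.197327.
1 − 2Q = 0.869566, giving −¼ ln(0.869566) = 0.034940.
d = 0.197327 + 0.034940 = 0.232267.

0.232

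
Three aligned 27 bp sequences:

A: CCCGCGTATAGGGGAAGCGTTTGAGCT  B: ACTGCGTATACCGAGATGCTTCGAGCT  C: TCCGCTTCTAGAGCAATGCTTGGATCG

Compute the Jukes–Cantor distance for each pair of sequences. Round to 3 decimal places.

d(A,B) = 0.511, d(A,C) = 0.588, d(B,C) = 0.588

A–B: 10/27 sites differ → p ≈ 0.37037, d = −0.75 ln(1 − 0.493827) = 0.510658 ≈ 0.511.
A–C: 11/27 sites differ → p ≈ 0.407407, d = −0.75 ln(1 − 0.543209) = 0.587647 ≈ 0.588.
B–C: 11/27 sites differ → p ≈ 0.407407, d = −0.75 ln(1 − 0.543209) = 0.587647 ≈ 0.588.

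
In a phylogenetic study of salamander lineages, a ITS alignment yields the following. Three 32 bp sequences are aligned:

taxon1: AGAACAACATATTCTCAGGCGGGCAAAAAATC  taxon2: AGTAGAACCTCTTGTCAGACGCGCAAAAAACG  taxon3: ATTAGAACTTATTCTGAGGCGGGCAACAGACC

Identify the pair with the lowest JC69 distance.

taxon1–taxon2: 9/32 differ, p = 0.281, d = 0.353.
taxon1–taxon3: 8/32 differ, p = 0.250, d = 0.304.
taxon2–taxon3: 10/32 differ, p = 0.313, d = 0.404.
The smallest distance is between taxon1 and taxon3.

taxon1 and taxon3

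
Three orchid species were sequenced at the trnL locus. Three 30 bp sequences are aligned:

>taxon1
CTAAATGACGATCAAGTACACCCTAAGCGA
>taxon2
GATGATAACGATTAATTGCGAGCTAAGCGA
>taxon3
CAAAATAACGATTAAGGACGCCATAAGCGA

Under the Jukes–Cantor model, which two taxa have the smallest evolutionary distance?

taxon1–taxon2: 11/30 differ, p = 0.367, d = 0.503.
taxon1–taxon3: 6/30 differ, p = 0.200, d = 0.233.
taxon2–taxon3: 9/30 differ, p = 0.300, d = 0.383.
The smallest distance is between taxon1 and taxon3.

taxon1 and taxon3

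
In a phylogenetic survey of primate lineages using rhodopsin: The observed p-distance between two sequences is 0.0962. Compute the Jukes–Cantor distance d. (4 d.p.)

d = −(3/4) ln(1 − 4p/3) = −0.75 ln(1 − 0.128267) = −0.75 ln(0.871733)
  = −0.75 × (-0.137272) = 0.102954 substitutions/site.

0.1030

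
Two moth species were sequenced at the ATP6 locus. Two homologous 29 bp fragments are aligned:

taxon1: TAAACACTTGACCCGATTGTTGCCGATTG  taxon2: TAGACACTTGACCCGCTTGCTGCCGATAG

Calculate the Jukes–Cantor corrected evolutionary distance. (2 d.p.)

0.15

The sequences differ at 4 of 29 sites (3, 16, 20, 28), so p = 4/29 ≈ 0.137931.
d = −(3/4) ln(1 − 4p/3) = −0.75 ln(1 − 0.183908) = −0.75 ln(0.816092)
  = −0.75 × (-0.203228) = 0.152421 substitutions/site.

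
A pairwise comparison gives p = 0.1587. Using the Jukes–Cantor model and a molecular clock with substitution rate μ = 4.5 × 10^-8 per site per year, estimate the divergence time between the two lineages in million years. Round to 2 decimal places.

d = −(3/4) ln(1 − 4p/3) = −0.75 ln(1 − 0.2116) = −0.75 ln(0.7884)
  = −0.75 × (-0.237750) = 0.178313 substitutions/site.
Under a molecular clock d = 2μt, so t = d/(2μ) = 0.178313 / (2 × 4.5 × 10^-8) = 1.98 million years.

1.98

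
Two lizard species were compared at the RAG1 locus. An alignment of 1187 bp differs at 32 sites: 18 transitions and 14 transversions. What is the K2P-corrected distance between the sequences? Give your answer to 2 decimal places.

P = 18/1187 ≈ 0.015164 and Q = 14/1187 ≈ 0.011794.
Under the Kimura two-parameter model, d = −½ ln(1 − 2P − Q) − ¼ ln(1 − 2Q).
1 − 2P − Q = 0.957878, giving −½ ln(0.957878) = 0.021517.
1 − 2Q = 0.976412, giving −¼ ln(0.976412) = 0.005968.
d = 0.021517 + 0.005968 = 0.027485.

0.03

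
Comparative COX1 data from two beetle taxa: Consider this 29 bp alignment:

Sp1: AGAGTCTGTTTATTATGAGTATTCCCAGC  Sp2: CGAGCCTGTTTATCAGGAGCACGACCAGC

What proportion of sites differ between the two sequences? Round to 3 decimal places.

0.276

The sequences differ at 8 of 29 positions (sites 1, 5, 14, 16, 20, 22, 23, 24).
p = 8/29 = 0.275862… ≈ 0.276 (to 3 d.p.).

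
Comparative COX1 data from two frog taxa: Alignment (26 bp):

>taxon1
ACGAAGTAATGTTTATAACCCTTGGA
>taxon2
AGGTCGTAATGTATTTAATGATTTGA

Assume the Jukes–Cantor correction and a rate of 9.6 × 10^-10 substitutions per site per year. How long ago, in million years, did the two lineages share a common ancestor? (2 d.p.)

241.81

The sequences differ at 9 of 26 sites (2, 4, 5, 13, 15, 19, 20, 21, 24), so p = 9/26 ≈ 0.346154.
d = −(3/4) ln(1 − 4p/3) = −0.75 ln(1 − 0.461539) = −0.75 ln(0.538461)
  = −0.75 × (-0.619040) = 0.464280 substitutions/site.
Under a molecular clock d = 2μt, so t = d/(2μ) = 0.464280 / (2 × 9.6 × 10^-10) = 241.81 million years.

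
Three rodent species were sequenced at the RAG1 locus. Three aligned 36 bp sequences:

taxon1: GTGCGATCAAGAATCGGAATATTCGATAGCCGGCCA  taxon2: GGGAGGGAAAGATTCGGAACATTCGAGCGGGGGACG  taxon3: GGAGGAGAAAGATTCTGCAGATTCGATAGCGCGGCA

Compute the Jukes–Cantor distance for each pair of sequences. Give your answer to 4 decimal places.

d(taxon1,taxon2) = 0.4926, d(taxon1,taxon3) = 0.4408, d(taxon2,taxon3) = 0.4408

taxon1–taxon2: 13/36 sites differ → p ≈ 0.361111, d = −0.75 ln(1 − 0.481481) = 0.492584 ≈ 0.4926.
taxon1–taxon3: 12/36 sites differ → p ≈ 0.333333, d = −0.75 ln(1 − 0.444444) = 0.440839 ≈ 0.4408.
taxon2–taxon3: 12/36 sites differ → p ≈ 0.333333, d = −0.75 ln(1 − 0.444444) = 0.440839 ≈ 0.4408.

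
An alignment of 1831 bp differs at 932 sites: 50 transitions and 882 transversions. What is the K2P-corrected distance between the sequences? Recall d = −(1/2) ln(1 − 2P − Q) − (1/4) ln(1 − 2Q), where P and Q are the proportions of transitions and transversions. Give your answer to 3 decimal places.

P = 50/1831 ≈ 0.027307 and Q = 882/1831 ≈ 0.481704.
Under the Kimura two-parameter model, d = −½ ln(1 − 2P − Q) − ¼ ln(1 − 2Q).
1 − 2P − Q = 0.463682, giving −½ ln(0.463682) = 0.384278.
1 − 2Q = 0.036592, giving −¼ ln(0.036592) = 0.826981.
d = 0.384278 + 0.826981 = 1.211259.

1.211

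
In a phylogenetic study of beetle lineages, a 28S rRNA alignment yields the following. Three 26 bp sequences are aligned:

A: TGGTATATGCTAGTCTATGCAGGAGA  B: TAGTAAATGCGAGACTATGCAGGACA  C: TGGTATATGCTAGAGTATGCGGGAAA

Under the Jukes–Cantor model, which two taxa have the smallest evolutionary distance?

A–B: 5/26 differ, p = 0.192, d = 0.222.
A–C: 4/26 differ, p = 0.154, d = 0.172.
B–C: 6/26 differ, p = 0.231, d = 0.276.
The smallest distance is between A and C.

A and C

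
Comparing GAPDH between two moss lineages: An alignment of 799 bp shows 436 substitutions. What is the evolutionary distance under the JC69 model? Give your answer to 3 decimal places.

0.975

p = 436/799 ≈ 0.545682.
d = −(3/4) ln(1 − 4p/3) = −0.75 ln(1 − 0.727576) = −0.75 ln(0.272424)
  = −0.75 × (-1.300396) = 0.975297 substitutions/site.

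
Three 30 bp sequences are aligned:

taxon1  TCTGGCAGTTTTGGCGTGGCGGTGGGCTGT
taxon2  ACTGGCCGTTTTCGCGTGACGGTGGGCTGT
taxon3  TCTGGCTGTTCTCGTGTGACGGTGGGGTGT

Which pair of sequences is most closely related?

taxon1 and taxon2

taxon1–taxon2: 4/30 differ, p = 0.133, d = 0.147.
taxon1–taxon3: 6/30 differ, p = 0.200, d = 0.233.
taxon2–taxon3: 5/30 differ, p = 0.167, d = 0.188.
The smallest distance is between taxon1 and taxon2.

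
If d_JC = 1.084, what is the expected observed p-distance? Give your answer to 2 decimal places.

0.57

p = (3/4)(1 − e^(−4d/3)) = 0.75 × (1 − e^(-1.445333)) = 0.75 × (1 − 0.235668) = 0.573249.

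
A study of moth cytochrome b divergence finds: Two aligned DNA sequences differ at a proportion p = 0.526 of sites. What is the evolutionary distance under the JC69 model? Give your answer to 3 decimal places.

d = −(3/4) ln(1 − 4p/3) = −0.75 ln(1 − 0.701333) = −0.75 ln(0.298667)
  = −0.75 × (-1.208426) = 0.906320 substitutions/site.

0.906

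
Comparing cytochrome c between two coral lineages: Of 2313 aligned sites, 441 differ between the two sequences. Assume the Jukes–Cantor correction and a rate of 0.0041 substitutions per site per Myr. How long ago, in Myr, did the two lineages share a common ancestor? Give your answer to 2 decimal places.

p = 441/2313 ≈ 0.190661.
d = −(3/4) ln(1 − 4p/3) = −0.75 ln(1 − 0.254215) = −0.75 ln(0.745785)
  = −0.75 × (-0.293318) = 0.219989 substitutions/site.
Under a molecular clock d = 2μt, so t = d/(2μ) = 0.219989 / (2 × 0.0041) = 26.83 Myr.

26.83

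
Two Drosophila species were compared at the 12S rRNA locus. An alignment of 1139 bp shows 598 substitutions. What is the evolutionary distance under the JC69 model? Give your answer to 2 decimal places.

p = 598/1139 ≈ 0.525022.
d = −(3/4) ln(1 − 4p/3) = −0.75 ln(1 − 0.700029) = −0.75 ln(0.299971)
  = −0.75 × (-1.204069) = 0.903052 substitutions/site.

0.90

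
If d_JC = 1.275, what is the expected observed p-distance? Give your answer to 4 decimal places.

0.6130

p = (3/4)(1 − e^(−4d/3)) = 0.75 × (1 − e^(-1.7)) = 0.75 × (1 − 0.182684) = 0.612987.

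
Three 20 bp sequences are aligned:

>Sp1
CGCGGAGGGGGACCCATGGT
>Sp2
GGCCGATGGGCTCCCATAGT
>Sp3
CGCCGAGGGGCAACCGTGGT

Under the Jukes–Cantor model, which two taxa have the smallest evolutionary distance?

Sp1–Sp2: 6/20 differ, p = 0.300, d = 0.383.
Sp1–Sp3: 4/20 differ, p = 0.200, d = 0.233.
Sp2–Sp3: 6/20 differ, p = 0.300, d = 0.383.
The smallest distance is between Sp1 and Sp3.

Sp1 and Sp3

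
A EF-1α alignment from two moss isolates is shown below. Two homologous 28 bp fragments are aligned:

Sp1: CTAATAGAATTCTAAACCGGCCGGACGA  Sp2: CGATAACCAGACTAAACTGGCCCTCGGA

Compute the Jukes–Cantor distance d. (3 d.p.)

0.635

The sequences differ at 12 of 28 sites, so p = 12/28 ≈ 0.428571.
d = −(3/4) ln(1 − 4p/3) = −0.75 ln(1 − 0.571428) = −0.75 ln(0.428572)
  = −0.75 × (-0.847297) = 0.635473 substitutions/site.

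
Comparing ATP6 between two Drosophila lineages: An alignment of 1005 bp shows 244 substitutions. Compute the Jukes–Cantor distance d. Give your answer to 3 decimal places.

p = 244/1005 ≈ 0.242786.
d = −(3/4) ln(1 − 4p/3) = −0.75 ln(1 − 0.323715) = −0.75 ln(0.676285)
  = −0.75 × (-0.391141) = 0.293356 substitutions/site.

0.293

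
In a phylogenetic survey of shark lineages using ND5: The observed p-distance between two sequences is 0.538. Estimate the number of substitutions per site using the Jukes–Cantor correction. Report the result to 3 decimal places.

d = −(3/4) ln(1 − 4p/3) = −0.75 ln(1 − 0.717333) = −0.75 ln(0.282667)
  = −0.75 × (-1.263486) = 0.947615 substitutions/site.

0.948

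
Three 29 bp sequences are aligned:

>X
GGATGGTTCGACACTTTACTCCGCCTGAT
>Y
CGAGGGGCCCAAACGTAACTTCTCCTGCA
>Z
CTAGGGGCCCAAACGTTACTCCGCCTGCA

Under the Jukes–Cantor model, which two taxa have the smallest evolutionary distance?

X–Y: 12/29 differ, p = 0.414, d = 0.602.
X–Z: 10/29 differ, p = 0.345, d = 0.462.
Y–Z: 4/29 differ, p = 0.138, d = 0.152.
The smallest distance is between Y and Z.

Y and Z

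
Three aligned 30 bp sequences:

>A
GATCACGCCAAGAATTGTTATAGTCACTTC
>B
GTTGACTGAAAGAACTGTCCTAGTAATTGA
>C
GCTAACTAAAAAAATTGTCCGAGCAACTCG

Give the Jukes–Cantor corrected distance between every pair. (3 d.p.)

d(A,B) = 0.572, d(A,C) = 0.647, d(B,C) = 0.441

A–B: 12/30 sites differ → p = 0.4, d = −0.75 ln(1 − 0.533333) = 0.571605 ≈ 0.572.
A–C: 13/30 sites differ → p ≈ 0.433333, d = −0.75 ln(1 − 0.577777) = 0.646666 ≈ 0.647.
B–C: 10/30 sites differ → p ≈ 0.333333, d = −0.75 ln(1 − 0.444444) = 0.440839 ≈ 0.441.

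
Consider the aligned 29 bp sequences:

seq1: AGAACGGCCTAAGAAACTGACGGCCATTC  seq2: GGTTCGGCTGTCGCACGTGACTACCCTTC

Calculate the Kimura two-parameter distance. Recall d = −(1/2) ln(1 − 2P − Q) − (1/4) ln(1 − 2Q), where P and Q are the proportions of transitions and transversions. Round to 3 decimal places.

Of 29 sites, 3 differences are transitions and 10 are transversions, so P = 3/29 ≈ 0.103448 and Q = 10/29 ≈ 0.344828.
Under the Kimura two-parameter model, d = −½ ln(1 − 2P − Q) − ¼ ln(1 − 2Q).
1 − 2P − Q = 0.448276, giving −½ ln(0.448276) = 0.401173.
1 − 2Q = 0.310344, giving −¼ ln(0.310344) = 0.292518.
d = 0.401173 + 0.292518 = 0.693691.

0.694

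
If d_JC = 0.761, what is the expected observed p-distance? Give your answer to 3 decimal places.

p = (3/4)(1 − e^(−4d/3)) = 0.75 × (1 − e^(-1.014667)) = 0.75 × (1 − 0.362523) = 0.478108.

0.478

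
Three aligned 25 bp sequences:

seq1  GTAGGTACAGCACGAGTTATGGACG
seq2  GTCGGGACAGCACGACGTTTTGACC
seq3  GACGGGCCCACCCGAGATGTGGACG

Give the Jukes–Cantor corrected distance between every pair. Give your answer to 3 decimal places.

seq1–seq2: 7/25 sites differ → p = 0.28, d = −0.75 ln(1 − 0.373333) = 0.350505 ≈ 0.351.
seq1–seq3: 9/25 sites differ → p = 0.36, d = −0.75 ln(1 − 0.48) = 0.490445 ≈ 0.490.
seq2–seq3: 10/25 sites differ → p = 0.4, d = −0.75 ln(1 − 0.533333) = 0.571605 ≈ 0.572.

d(seq1,seq2) = 0.351, d(seq1,seq3) = 0.490, d(seq2,seq3) = 0.572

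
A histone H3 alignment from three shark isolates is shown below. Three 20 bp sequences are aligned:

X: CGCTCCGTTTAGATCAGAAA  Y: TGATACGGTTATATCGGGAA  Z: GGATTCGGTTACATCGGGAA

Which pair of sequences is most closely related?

X–Y: 7/20 differ, p = 0.350, d = 0.471.
X–Z: 7/20 differ, p = 0.350, d = 0.471.
Y–Z: 3/20 differ, p = 0.150, d = 0.167.
The smallest distance is between Y and Z.

Y and Z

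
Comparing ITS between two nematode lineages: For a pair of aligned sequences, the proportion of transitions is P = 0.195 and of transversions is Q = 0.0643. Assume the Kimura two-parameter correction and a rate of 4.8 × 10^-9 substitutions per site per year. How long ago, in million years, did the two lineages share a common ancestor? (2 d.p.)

35.13

Under the Kimura two-parameter model, d = −½ ln(1 − 2P − Q) − ¼ ln(1 − 2Q).
1 − 2P − Q = 0.5457, giving −½ ln(0.5457) = 0.302843.
1 − 2Q = 0.8714, giving −¼ ln(0.8714) = 0.034414.
d = 0.302843 + 0.034414 = 0.337257.
Under a molecular clock d = 2μt, so t = d/(2μ) = 0.337257 / (2 × 4.8 × 10^-9) = 35.13 million years.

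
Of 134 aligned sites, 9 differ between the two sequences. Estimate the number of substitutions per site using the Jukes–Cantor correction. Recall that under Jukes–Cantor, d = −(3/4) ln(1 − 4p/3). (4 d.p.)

p = 9/134 ≈ 0.067164.
d = −(3/4) ln(1 − 4p/3) = −0.75 ln(1 − 0.089552) = −0.75 ln(0.910448)
  = −0.75 × (-0.093818) = 0.070364 substitutions/site.

0.0704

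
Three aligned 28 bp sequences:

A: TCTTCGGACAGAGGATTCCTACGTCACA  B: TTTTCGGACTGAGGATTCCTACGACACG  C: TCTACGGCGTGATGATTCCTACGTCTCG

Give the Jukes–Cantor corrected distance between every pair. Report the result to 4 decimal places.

d(A,B) = 0.1585, d(A,C) = 0.3041, d(B,C) = 0.3041

A–B: 4/28 sites differ → p ≈ 0.142857, d = −0.75 ln(1 − 0.190476) = 0.158482 ≈ 0.1585.
A–C: 7/28 sites differ → p = 0.25, d = −0.75 ln(1 − 0.333333) = 0.304098 ≈ 0.3041.
B–C: 7/28 sites differ → p = 0.25, d = −0.75 ln(1 − 0.333333) = 0.304098 ≈ 0.3041.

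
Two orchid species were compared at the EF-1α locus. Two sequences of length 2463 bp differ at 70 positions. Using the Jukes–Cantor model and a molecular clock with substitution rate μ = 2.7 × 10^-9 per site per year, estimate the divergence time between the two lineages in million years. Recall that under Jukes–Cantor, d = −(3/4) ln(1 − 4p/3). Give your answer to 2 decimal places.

p = 70/2463 ≈ 0.028421.
d = −(3/4) ln(1 − 4p/3) = −0.75 ln(1 − 0.037895) = −0.75 ln(0.962105)
  = −0.75 × (-0.038632) = 0.028974 substitutions/site.
Under a molecular clock d = 2μt, so t = d/(2μ) = 0.028974 / (2 × 2.7 × 10^-9) = 5.37 million years.

5.37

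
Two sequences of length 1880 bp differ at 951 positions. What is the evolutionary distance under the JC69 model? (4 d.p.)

0.8417

p = 951/1880 ≈ 0.505851.
d = −(3/4) ln(1 − 4p/3) = −0.75 ln(1 − 0.674468) = −0.75 ln(0.325532)
  = −0.75 × (-1.122295) = 0.841721 substitutions/site.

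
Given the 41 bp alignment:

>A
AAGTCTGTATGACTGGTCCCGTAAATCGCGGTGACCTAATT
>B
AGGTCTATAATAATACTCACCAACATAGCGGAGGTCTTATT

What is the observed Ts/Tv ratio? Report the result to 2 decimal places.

Transitions are A↔G and C↔T; transversions are all other mismatches.
Transitions: 5. Transversions: 11.
R = 5/11 = 0.454545… ≈ 0.45 (to 2 d.p.).

0.45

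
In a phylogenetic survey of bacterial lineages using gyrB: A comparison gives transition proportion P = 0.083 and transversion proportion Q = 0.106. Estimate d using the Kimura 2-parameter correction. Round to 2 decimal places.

Under the Kimura two-parameter model, d = −½ ln(1 − 2P − Q) − ¼ ln(1 − 2Q).
1 − 2P − Q = 0.728, giving −½ ln(0.728) = 0.158727.
1 − 2Q = 0.788, giving −¼ ln(0.788) = 0.059564.
d = 0.158727 + 0.059564 = 0.218291.

0.22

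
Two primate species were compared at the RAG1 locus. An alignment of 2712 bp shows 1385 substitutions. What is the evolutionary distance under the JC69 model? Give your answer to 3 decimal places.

p = 1385/2712 ≈ 0.510693.
d = −(3/4) ln(1 − 4p/3) = −0.75 ln(1 − 0.680924) = −0.75 ln(0.319076)
  = −0.75 × (-1.142326) = 0.856745 substitutions/site.

0.857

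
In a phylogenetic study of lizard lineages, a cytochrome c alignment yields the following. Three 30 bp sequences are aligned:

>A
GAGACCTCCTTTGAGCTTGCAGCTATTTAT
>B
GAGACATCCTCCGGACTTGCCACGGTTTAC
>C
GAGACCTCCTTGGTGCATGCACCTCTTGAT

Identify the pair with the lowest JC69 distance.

A and C

A–B: 10/30 differ, p = 0.333, d = 0.441.
A–C: 6/30 differ, p = 0.200, d = 0.233.
B–C: 12/30 differ, p = 0.400, d = 0.572.
The smallest distance is between A and C.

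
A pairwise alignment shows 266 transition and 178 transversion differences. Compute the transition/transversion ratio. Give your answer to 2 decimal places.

R = 266/178 = 1.494382… ≈ 1.49 (to 2 d.p.).

1.49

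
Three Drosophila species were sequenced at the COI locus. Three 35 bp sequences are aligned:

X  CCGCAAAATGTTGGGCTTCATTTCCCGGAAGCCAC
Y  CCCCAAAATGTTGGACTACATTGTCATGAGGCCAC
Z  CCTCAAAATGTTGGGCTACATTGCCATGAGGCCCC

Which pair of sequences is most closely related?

X–Y: 8/35 differ, p = 0.229, d = 0.273.
X–Z: 7/35 differ, p = 0.200, d = 0.233.
Y–Z: 4/35 differ, p = 0.114, d = 0.124.
The smallest distance is between Y and Z.

Y and Z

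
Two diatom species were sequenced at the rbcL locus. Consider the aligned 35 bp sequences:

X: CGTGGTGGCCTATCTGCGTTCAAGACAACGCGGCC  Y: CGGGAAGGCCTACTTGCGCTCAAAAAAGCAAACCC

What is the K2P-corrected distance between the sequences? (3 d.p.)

0.542

Of 35 sites, 8 differences are transitions and 5 are transversions, so P = 8/35 ≈ 0.228571 and Q = 5/35 ≈ 0.142857.
Under the Kimura two-parameter model, d = −½ ln(1 − 2P − Q) − ¼ ln(1 − 2Q).
1 − 2P − Q = 0.400001, giving −½ ln(0.400001) = 0.458144.
1 − 2Q = 0.714286, giving −¼ ln(0.714286) = 0.084118.
d = 0.458144 + 0.084118 = 0.542262.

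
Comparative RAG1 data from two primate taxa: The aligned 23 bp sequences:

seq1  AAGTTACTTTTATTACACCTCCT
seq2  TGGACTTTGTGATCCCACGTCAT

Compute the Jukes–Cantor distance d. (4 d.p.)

The sequences differ at 12 of 23 sites, so p = 12/23 ≈ 0.521739.
d = −(3/4) ln(1 − 4p/3) = −0.75 ln(1 − 0.695652) = −0.75 ln(0.304348)
  = −0.75 × (-1.189583) = 0.892187 substitutions/site.

0.8922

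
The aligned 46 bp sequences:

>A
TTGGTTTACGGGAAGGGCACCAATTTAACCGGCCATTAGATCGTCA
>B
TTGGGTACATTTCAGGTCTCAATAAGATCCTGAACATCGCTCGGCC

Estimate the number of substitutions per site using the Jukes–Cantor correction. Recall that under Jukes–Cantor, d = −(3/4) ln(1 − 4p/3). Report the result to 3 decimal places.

0.967

The sequences differ at 25 of 46 sites, so p = 25/46 ≈ 0.543478.
d = −(3/4) ln(1 − 4p/3) = −0.75 ln(1 − 0.724637) = −0.75 ln(0.275363)
  = −0.75 × (-1.289665) = 0.967249 substitutions/site.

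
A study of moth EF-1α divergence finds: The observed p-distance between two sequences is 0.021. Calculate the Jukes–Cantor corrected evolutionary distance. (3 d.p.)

0.021

d = −(3/4) ln(1 − 4p/3) = −0.75 ln(1 − 0.028) = −0.75 ln(0.972)
  = −0.75 × (-0.028399) = 0.021299 substitutions/site.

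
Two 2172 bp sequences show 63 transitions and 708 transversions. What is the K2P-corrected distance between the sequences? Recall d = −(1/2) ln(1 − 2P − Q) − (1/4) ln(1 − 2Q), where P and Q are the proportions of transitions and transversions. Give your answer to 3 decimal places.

P = 63/2172 ≈ 0.029006 and Q = 708/2172 ≈ 0.325967.
Under the Kimura two-parameter model, d = −½ ln(1 − 2P − Q) − ¼ ln(1 − 2Q).
1 − 2P − Q = 0.616021, giving −½ ln(0.616021) = 0.242237.
1 − 2Q = 0.348066, giving −¼ ln(0.348066) = 0.263841.
d = 0.242237 + 0.263841 = 0.506078.

0.506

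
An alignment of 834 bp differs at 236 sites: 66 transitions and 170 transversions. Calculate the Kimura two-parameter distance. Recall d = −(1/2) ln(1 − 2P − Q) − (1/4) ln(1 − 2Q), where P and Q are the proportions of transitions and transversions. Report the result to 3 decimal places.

P = 66/834 ≈ 0.079137 and Q = 170/834 ≈ 0.203837.
Under the Kimura two-parameter model, d = −½ ln(1 − 2P − Q) − ¼ ln(1 − 2Q).
1 − 2P − Q = 0.637889, giving −½ ln(0.637889) = 0.224795.
1 − 2Q = 0.592326, giving −¼ ln(0.592326) = 0.130925.
d = 0.224795 + 0.130925 = 0.355720.

0.356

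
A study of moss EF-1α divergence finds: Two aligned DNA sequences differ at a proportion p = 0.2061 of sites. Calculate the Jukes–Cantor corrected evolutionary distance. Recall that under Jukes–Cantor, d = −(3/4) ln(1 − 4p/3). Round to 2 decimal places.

0.24

d = −(3/4) ln(1 − 4p/3) = −0.75 ln(1 − 0.2748) = −0.75 ln(0.7252)
  = −0.75 × (-0.321308) = 0.240981 substitutions/site.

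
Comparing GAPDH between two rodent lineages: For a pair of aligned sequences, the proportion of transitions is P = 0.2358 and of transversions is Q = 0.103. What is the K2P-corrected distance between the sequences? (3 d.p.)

Under the Kimura two-parameter model, d = −½ ln(1 − 2P − Q) − ¼ ln(1 − 2Q).
1 − 2P − Q = 0.4254, giving −½ ln(0.4254) = 0.427363.
1 − 2Q = 0.794, giving −¼ ln(0.794) = 0.057668.
d = 0.427363 + 0.057668 = 0.485031.

0.485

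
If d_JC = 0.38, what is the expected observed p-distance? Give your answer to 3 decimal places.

p = (3/4)(1 − e^(−4d/3)) = 0.75 × (1 − e^(-0.506667)) = 0.75 × (1 − 0.602500) = 0.298125.

0.298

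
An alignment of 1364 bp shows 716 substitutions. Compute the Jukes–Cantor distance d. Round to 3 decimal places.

p = 716/1364 ≈ 0.524927.
d = −(3/4) ln(1 − 4p/3) = −0.75 ln(1 − 0.699903) = −0.75 ln(0.300097)
  = −0.75 × (-1.203650) = 0.902738 substitutions/site.

0.903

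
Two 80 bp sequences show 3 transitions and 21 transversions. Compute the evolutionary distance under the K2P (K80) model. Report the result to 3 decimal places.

0.392

P = 3/80 = 0.0375 and Q = 21/80 = 0.2625.
Under the Kimura two-parameter model, d = −½ ln(1 − 2P − Q) − ¼ ln(1 − 2Q).
1 − 2P − Q = 0.6625, giving −½ ln(0.6625) = 0.205867.
1 − 2Q = 0.475, giving −¼ ln(0.475) = 0.186110.
d = 0.205867 + 0.186110 = 0.391977.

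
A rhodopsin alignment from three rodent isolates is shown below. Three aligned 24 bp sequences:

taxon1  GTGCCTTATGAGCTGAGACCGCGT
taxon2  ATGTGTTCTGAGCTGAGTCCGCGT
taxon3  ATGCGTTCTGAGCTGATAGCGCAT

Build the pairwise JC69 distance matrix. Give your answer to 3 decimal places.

d(taxon1,taxon2) = 0.244, d(taxon1,taxon3) = 0.304, d(taxon2,taxon3) = 0.244

taxon1–taxon2: 5/24 sites differ → p ≈ 0.208333, d = −0.75 ln(1 − 0.277777) = 0.244066 ≈ 0.244.
taxon1–taxon3: 6/24 sites differ → p = 0.25, d = −0.75 ln(1 − 0.333333) = 0.304098 ≈ 0.304.
taxon2–taxon3: 5/24 sites differ → p ≈ 0.208333, d = −0.75 ln(1 − 0.277777) = 0.244066 ≈ 0.244.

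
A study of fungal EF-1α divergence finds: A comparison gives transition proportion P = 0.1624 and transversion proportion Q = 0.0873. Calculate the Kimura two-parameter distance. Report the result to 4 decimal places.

Under the Kimura two-parameter model, d = −½ ln(1 − 2P − Q) − ¼ ln(1 − 2Q).
1 − 2P − Q = 0.5879, giving −½ ln(0.5879) = 0.265599.
1 − 2Q = 0.8254, giving −¼ ln(0.8254) = 0.047972.
d = 0.265599 + 0.047972 = 0.313571.

0.3136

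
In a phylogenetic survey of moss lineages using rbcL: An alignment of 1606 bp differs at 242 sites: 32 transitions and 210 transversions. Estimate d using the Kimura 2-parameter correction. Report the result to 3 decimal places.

P = 32/1606 ≈ 0.019925 and Q = 210/1606 ≈ 0.13076.
Under the Kimura two-parameter model, d = −½ ln(1 − 2P − Q) − ¼ ln(1 − 2Q).
1 − 2P − Q = 0.82939, giving −½ ln(0.82939) = 0.093532.
1 − 2Q = 0.73848, giving −¼ ln(0.73848) = 0.075790.
d = 0.093532 + 0.075790 = 0.169322.

0.169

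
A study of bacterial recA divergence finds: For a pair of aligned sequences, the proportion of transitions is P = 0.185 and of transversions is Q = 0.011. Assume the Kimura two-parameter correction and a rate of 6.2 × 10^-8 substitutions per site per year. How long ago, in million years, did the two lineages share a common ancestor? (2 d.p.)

1.98

Under the Kimura two-parameter model, d = −½ ln(1 − 2P − Q) − ¼ ln(1 − 2Q).
1 − 2P − Q = 0.619, giving −½ ln(0.619) = 0.239825.
1 − 2Q = 0.978, giving −¼ ln(0.978) = 0.005561.
d = 0.239825 + 0.005561 = 0.245386.
Under a molecular clock d = 2μt, so t = d/(2μ) = 0.245386 / (2 × 6.2 × 10^-8) = 1.98 million years.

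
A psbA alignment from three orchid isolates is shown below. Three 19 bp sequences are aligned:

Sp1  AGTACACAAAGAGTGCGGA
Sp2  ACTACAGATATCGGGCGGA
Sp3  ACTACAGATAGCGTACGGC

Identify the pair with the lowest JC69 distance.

Sp1–Sp2: 6/19 differ, p = 0.316, d = 0.410.
Sp1–Sp3: 6/19 differ, p = 0.316, d = 0.410.
Sp2–Sp3: 4/19 differ, p = 0.211, d = 0.247.
The smallest distance is between Sp2 and Sp3.

Sp2 and Sp3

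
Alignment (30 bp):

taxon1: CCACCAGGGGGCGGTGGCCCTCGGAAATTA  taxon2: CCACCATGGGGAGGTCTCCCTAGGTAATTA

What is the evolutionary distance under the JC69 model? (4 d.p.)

0.2326

The sequences differ at 6 of 30 sites (7, 12, 16, 17, 22, 25), so p = 6/30 = 0.2.
d = −(3/4) ln(1 − 4p/3) = −0.75 ln(1 − 0.266667) = −0.75 ln(0.733333)
  = −0.75 × (-0.310155) = 0.232616 substitutions/site.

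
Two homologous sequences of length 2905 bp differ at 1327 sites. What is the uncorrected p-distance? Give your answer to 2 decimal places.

p = 1327/2905 = 0.456798… ≈ 0.46 (to 2 d.p.).

0.46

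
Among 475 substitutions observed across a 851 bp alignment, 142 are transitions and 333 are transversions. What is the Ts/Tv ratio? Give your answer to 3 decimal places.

R = 142/333 = 0.426426… ≈ 0.426 (to 3 d.p.).

0.426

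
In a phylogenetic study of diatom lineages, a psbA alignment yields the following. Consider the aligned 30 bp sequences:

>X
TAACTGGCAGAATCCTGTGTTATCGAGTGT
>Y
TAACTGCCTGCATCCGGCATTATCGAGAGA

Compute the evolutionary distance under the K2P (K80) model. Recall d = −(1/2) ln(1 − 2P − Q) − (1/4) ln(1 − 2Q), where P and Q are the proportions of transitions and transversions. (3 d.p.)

Of 30 sites, 2 differences are transitions and 6 are transversions, so P = 2/30 ≈ 0.066667 and Q = 6/30 = 0.2.
Under the Kimura two-parameter model, d = −½ ln(1 − 2P − Q) − ¼ ln(1 − 2Q).
1 − 2P − Q = 0.666666, giving −½ ln(0.666666) = 0.202733.
1 − 2Q = 0.6, giving −¼ ln(0.6) = 0.127706.
d = 0.202733 + 0.127706 = 0.330439.

0.330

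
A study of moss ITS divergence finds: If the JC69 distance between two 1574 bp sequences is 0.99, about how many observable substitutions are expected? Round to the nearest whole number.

865

Invert JC69: p = (3/4)(1 − e^(−4d/3)) = 0.75 × (1 − e^(-1.32)) = 0.75 × (1 − 0.267135) = 0.549649.
Expected differing sites = pL ≈ 0.549649 × 1574 = 865.147526 ≈ 865.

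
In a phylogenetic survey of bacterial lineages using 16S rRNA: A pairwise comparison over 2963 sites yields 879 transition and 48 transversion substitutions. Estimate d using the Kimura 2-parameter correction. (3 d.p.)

0.478

P = 879/2963 ≈ 0.296659 and Q = 48/2963 ≈ 0.0162.
Under the Kimura two-parameter model, d = −½ ln(1 − 2P − Q) − ¼ ln(1 − 2Q).
1 − 2P − Q = 0.390482, giving −½ ln(0.390482) = 0.470187.
1 − 2Q = 0.9676, giving −¼ ln(0.9676) = 0.008234.
d = 0.470187 + 0.008234 = 0.478421.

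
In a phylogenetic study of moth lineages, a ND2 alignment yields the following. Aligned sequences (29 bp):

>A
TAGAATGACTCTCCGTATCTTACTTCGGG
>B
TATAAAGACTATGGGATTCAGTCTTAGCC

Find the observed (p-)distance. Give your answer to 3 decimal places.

The sequences differ at 13 of 29 positions.
p = 13/29 = 0.448275… ≈ 0.448 (to 3 d.p.).

0.448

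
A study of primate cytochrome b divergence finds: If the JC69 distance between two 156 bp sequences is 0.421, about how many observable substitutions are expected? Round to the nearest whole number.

Invert JC69: p = (3/4)(1 − e^(−4d/3)) = 0.75 × (1 − e^(-0.561333)) = 0.75 × (1 − 0.570448) = 0.322164.
Expected differing sites = pL ≈ 0.322164 × 156 = 50.257584 ≈ 50.

50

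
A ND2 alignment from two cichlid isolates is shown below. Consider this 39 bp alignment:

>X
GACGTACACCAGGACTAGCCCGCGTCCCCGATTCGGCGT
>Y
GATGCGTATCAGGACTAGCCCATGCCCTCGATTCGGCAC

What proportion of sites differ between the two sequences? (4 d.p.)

0.2821

The sequences differ at 11 of 39 positions.
p = 11/39 = 0.282051… ≈ 0.2821 (to 4 d.p.).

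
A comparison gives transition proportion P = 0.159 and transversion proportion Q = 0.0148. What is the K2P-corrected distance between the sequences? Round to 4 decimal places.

0.2098

Under the Kimura two-parameter model, d = −½ ln(1 − 2P − Q) − ¼ ln(1 − 2Q).
1 − 2P − Q = 0.6672, giving −½ ln(0.6672) = 0.202333.
1 − 2Q = 0.9704, giving −¼ ln(0.9704) = 0.007512.
d = 0.202333 + 0.007512 = 0.209845.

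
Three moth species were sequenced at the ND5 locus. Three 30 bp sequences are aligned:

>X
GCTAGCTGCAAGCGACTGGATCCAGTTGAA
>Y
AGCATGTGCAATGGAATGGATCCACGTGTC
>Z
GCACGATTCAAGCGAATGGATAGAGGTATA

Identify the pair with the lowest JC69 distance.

X–Y: 12/30 differ, p = 0.400, d = 0.572.
X–Z: 10/30 differ, p = 0.333, d = 0.441.
Y–Z: 14/30 differ, p = 0.467, d = 0.730.
The smallest distance is between X and Z.

X and Z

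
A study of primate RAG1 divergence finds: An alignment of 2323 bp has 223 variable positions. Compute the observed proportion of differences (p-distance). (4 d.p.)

p = 223/2323 = 0.095996… ≈ 0.0960 (to 4 d.p.).

0.0960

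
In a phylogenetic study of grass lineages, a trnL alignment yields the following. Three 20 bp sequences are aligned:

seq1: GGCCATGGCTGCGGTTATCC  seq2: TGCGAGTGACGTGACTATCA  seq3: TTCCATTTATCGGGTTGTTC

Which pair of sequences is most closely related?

seq1 and seq3

seq1–seq2: 10/20 differ, p = 0.500, d = 0.824.
seq1–seq3: 9/20 differ, p = 0.450, d = 0.687.
seq2–seq3: 12/20 differ, p = 0.600, d = 1.207.
The smallest distance is between seq1 and seq3.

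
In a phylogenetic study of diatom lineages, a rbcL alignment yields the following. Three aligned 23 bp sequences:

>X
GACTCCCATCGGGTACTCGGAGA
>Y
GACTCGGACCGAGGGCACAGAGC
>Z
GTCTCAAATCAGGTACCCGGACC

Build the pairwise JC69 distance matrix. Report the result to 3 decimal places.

X–Y: 9/23 sites differ → p ≈ 0.391304, d = −0.75 ln(1 − 0.521739) = 0.553199 ≈ 0.553.
X–Z: 7/23 sites differ → p ≈ 0.304348, d = −0.75 ln(1 − 0.405797) = 0.390401 ≈ 0.390.
Y–Z: 11/23 sites differ → p ≈ 0.478261, d = −0.75 ln(1 − 0.637681) = 0.761423 ≈ 0.761.

d(X,Y) = 0.553, d(X,Z) = 0.390, d(Y,Z) = 0.761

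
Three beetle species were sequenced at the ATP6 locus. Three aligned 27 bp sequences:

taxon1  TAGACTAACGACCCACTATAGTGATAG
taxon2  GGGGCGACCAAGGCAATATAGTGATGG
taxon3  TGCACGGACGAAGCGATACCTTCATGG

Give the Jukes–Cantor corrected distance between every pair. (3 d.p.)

taxon1–taxon2: 10/27 sites differ → p ≈ 0.37037, d = −0.75 ln(1 − 0.493827) = 0.510658 ≈ 0.511.
taxon1–taxon3: 13/27 sites differ → p ≈ 0.481481, d = −0.75 ln(1 − 0.641975) = 0.770364 ≈ 0.770.
taxon2–taxon3: 12/27 sites differ → p ≈ 0.444444, d = −0.75 ln(1 − 0.592592) = 0.673455 ≈ 0.673.

d(taxon1,taxon2) = 0.511, d(taxon1,taxon3) = 0.770, d(taxon2,taxon3) = 0.673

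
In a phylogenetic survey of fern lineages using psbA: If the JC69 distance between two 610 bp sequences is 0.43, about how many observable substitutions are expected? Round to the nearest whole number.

200

Invert JC69: p = (3/4)(1 − e^(−4d/3)) = 0.75 × (1 − e^(-0.573333)) = 0.75 × (1 − 0.563644) = 0.327267.
Expected differing sites = pL ≈ 0.327267 × 610 = 199.63287 ≈ 200.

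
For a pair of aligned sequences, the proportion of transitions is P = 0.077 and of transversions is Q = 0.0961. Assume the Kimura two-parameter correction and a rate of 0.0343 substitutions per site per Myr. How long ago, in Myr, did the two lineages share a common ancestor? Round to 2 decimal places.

2.88

Under the Kimura two-parameter model, d = −½ ln(1 − 2P − Q) − ¼ ln(1 − 2Q).
1 − 2P − Q = 0.7499, giving −½ ln(0.7499) = 0.143908.
1 − 2Q = 0.8078, giving −¼ ln(0.8078) = 0.053360.
d = 0.143908 + 0.053360 = 0.197268.
Under a molecular clock d = 2μt, so t = d/(2μ) = 0.197268 / (2 × 0.0343) = 2.88 Myr.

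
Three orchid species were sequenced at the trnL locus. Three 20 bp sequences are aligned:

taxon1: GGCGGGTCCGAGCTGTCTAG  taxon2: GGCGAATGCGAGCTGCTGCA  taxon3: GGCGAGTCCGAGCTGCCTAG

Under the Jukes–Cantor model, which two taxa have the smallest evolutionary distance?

taxon1 and taxon3

taxon1–taxon2: 8/20 differ, p = 0.400, d = 0.572.
taxon1–taxon3: 2/20 differ, p = 0.100, d = 0.107.
taxon2–taxon3: 6/20 differ, p = 0.300, d = 0.383.
The smallest distance is between taxon1 and taxon3.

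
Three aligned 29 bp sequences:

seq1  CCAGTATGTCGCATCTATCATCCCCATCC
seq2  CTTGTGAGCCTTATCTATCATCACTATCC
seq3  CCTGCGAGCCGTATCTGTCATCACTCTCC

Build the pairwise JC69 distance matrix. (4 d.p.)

d(seq1,seq2) = 0.4006, d(seq1,seq3) = 0.4618, d(seq2,seq3) = 0.1959

seq1–seq2: 9/29 sites differ → p ≈ 0.310345, d = −0.75 ln(1 − 0.413793) = 0.400562 ≈ 0.4006.
seq1–seq3: 10/29 sites differ → p ≈ 0.344828, d = −0.75 ln(1 − 0.459771) = 0.461822 ≈ 0.4618.
seq2–seq3: 5/29 sites differ → p ≈ 0.172414, d = −0.75 ln(1 − 0.229885) = 0.195912 ≈ 0.1959.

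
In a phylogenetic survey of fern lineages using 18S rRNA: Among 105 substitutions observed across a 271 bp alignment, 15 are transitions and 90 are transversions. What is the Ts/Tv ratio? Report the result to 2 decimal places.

0.17

R = 15/90 = 0.166666… ≈ 0.17 (to 2 d.p.).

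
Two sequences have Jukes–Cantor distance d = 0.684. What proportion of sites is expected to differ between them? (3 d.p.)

p = (3/4)(1 − e^(−4d/3)) = 0.75 × (1 − e^(-0.912)) = 0.75 × (1 − 0.401720) = 0.448710.

0.449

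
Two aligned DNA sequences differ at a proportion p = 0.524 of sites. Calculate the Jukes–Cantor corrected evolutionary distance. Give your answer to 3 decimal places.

d = −(3/4) ln(1 − 4p/3) = −0.75 ln(1 − 0.698667) = −0.75 ln(0.301333)
  = −0.75 × (-1.199539) = 0.899654 substitutions/site.

0.900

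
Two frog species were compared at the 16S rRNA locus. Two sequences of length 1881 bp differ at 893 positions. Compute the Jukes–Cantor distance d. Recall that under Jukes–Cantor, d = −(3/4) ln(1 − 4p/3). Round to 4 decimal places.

0.7518

p = 893/1881 ≈ 0.474747.
d = −(3/4) ln(1 − 4p/3) = −0.75 ln(1 − 0.632996) = −0.75 ln(0.367004)
  = −0.75 × (-1.002383) = 0.751787 substitutions/site.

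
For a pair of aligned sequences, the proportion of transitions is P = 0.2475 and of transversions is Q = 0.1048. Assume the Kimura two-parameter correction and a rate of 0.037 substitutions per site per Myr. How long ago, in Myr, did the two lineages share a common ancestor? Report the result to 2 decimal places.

Under the Kimura two-parameter model, d = −½ ln(1 − 2P − Q) − ¼ ln(1 − 2Q).
1 − 2P − Q = 0.4002, giving −½ ln(0.4002) = 0.457895.
1 − 2Q = 0.7904, giving −¼ ln(0.7904) = 0.058804.
d = 0.457895 + 0.058804 = 0.516699.
Under a molecular clock d = 2μt, so t = d/(2μ) = 0.516699 / (2 × 0.037) = 6.98 Myr.

6.98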